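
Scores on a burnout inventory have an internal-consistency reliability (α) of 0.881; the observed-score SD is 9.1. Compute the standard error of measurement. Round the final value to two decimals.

3.14

SEM = 9.100 · √(1 − 0.881) = 9.100 · √0.119 ≈ 9.100 · 0.345 ≈ 3.139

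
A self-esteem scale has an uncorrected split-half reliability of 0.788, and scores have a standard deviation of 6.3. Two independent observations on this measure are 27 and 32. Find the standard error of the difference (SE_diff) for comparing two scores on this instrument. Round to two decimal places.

Spearman-Brown: r = 2(0.788) / (1 + 0.788) = 1.57600 / 1.78800 ≈ 0.88143
SEM = 6.30000×√(1 − 0.88143) ≈ 2.16933
SE_diff = √2 × SEM ≈ 3.06789

3.07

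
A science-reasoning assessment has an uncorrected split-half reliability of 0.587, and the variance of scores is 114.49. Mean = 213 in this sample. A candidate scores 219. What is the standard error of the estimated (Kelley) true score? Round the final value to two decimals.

4.69

SD = √114.49 ≃ 10.7000
Full-length reliability (Spearman-Brown) = 2(0.587)/(1+0.587) ≃ 0.7398
SE_est = SD · √(r(1 − r)) = 10.7000 · √0.1925 ≃ 10.7000 · 0.4388 ≃ 4.6948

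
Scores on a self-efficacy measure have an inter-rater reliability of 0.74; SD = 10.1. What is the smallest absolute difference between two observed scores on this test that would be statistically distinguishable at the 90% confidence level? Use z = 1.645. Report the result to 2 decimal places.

The standard error of measurement is 10.100·√(1 − 0.740) ≈ 10.100·0.510 ≈ 5.150.
Standard error of the difference = 5.150·√2 ≈ 7.283
Smallest detectable difference = 1.645·7.283 ≈ 11.981

11.98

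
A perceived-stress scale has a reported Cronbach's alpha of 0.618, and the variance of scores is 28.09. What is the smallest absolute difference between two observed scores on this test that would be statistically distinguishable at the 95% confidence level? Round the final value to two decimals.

9.08

SD = √28.09 ≃ 5.3000
SEM = 5.3000 * √(1 − 0.6180) = 5.3000 * √0.3820 ≃ 5.3000 * 0.6181 ≃ 3.2757
SE_diff = SEM * √2 ≃ 3.2757 * 1.4142 ≃ 4.6326
Smallest detectable difference = 1.96*4.6326 ≃ 9.0798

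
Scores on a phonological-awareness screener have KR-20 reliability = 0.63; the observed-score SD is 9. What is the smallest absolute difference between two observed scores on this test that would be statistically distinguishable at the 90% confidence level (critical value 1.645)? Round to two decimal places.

SEM = 9.000 * √(1 − 0.630) = 9.000 * √0.370 ≃ 9.000 * 0.608 ≃ 5.474
SE_diff = SEM * √2 ≃ 5.474 * 1.414 ≃ 7.742
Minimum reliable difference = 1.645 * SE_diff ≃ 1.645 * 7.742 ≃ 12.736

12.74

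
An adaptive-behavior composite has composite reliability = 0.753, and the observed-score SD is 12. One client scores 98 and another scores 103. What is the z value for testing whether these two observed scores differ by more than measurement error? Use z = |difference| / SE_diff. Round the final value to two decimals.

SEM = 12.00000×√(1 − 0.75300) ≈ 5.96389
Standard error of the difference = 5.96389·√2 ≈ 8.43422
z = 5 / 8.43422 ≈ 0.59282

0.59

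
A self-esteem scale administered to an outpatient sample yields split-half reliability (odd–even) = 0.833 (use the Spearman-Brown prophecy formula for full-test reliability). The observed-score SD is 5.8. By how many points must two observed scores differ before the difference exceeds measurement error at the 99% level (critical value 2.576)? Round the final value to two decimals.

6.38

Spearman-Brown: r = 2(0.833) / (1 + 0.833) = 1.666 / 1.833 ≈ 0.909
The standard error of measurement is 5.800×√(1 − 0.909) ≈ 5.800×0.302 ≈ 1.751.
SE_diff = SEM × √2 ≈ 1.751 × 1.414 ≈ 2.476
Minimum reliable difference = 2.576 × SE_diff ≈ 2.576 × 2.476 ≈ 6.378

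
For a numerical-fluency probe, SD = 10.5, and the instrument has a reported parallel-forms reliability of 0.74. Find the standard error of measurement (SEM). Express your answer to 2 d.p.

5.35

SEM = 10.500·√(1 − 0.740) ≃ 5.354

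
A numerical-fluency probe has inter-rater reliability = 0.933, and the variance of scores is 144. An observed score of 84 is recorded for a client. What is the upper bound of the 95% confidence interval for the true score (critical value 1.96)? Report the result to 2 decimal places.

90.09

σ = 144^(1/2) = 12.000
The standard error of measurement is 12.000·√(1 − 0.933) ≈ 12.000·0.259 ≈ 3.106.
1.96 · SEM ≈ 6.088
Upper limit = 84 + 6.088 ≈ 90.088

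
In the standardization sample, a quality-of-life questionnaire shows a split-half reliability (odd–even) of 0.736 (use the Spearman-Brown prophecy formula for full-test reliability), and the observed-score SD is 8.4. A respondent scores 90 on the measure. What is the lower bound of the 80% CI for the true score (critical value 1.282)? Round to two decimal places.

r_full = 2·0.736 / (1 + 0.736) ≈ 0.848
The standard error of measurement is 8.400·√(1 − 0.848) ≈ 8.400·0.390 ≈ 3.276.
Half-width = 1.282·3.276 ≈ 4.199
Lower bound: 90 − 4.199 = 85.801

85.80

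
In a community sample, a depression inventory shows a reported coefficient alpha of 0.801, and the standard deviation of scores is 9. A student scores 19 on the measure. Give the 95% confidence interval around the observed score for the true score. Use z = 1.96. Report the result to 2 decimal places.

[11.13, 26.87]

SEM = 9.000 × √(1 − 0.801) = 9.000 × √0.199 ≈ 9.000 × 0.446 ≈ 4.015
Half-width = 1.96×4.015 ≈ 7.869
Interval: (11.131, 26.869)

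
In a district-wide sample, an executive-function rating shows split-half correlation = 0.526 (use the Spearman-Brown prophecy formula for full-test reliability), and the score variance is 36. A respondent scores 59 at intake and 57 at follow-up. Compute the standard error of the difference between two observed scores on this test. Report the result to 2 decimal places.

4.73

SD = √36 ≈ 6.00000
Full-length reliability (Spearman-Brown) = 2(0.526)/(1+0.526) ≈ 0.68938
SEM = 6.00000 × √(1 − 0.68938) = 6.00000 × √0.31062 ≈ 6.00000 × 0.55733 ≈ 3.34398
Standard error of the difference = 3.34398·√2 ≈ 4.72910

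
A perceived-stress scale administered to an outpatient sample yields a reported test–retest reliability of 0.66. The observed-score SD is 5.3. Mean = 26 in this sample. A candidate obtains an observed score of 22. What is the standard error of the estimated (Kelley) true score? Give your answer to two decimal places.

SE_est = SD · √(r(1 − r)) = 5.300 · √0.224 ≈ 5.300 · 0.474 ≈ 2.511

2.51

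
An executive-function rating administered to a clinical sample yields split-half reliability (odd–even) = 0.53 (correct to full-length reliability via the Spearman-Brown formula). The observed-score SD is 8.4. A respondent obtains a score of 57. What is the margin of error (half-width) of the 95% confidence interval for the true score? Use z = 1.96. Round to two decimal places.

Full-length reliability (Spearman-Brown) = 2(0.53)/(1+0.53) ≈ 0.69281
SEM = 8.40000 · √(1 − 0.69281) = 8.40000 · √0.30719 ≈ 8.40000 · 0.55425 ≈ 4.65567
Margin = 1.96 · 4.65567 ≈ 9.12512

9.13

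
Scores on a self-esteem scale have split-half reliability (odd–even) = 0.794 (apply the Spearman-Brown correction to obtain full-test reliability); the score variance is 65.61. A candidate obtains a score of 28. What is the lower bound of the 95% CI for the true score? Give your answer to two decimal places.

22.62

SD = √65.61 ≈ 8.100
Full-length reliability (Spearman-Brown) = 2(0.794)/(1+0.794) ≈ 0.885
SEM = 8.100*√(1 − 0.885) ≈ 2.745
1.96 * SEM ≈ 5.380
Lower limit = 28 − 5.380 ≈ 22.620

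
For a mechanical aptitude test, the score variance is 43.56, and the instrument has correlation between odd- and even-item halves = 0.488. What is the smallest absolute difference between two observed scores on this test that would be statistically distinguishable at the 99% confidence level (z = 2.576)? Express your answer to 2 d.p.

14.10

SD = √43.56 = 6.6000
Spearman-Brown: r = 2(0.488) / (1 + 0.488) = 0.9760 / 1.4880 ≈ 0.6559
The standard error of measurement is 6.6000*√(1 − 0.6559) ≈ 6.6000*0.5866 ≈ 3.8715.
Standard error of the difference = 3.8715·√2 ≈ 5.4751
Minimum reliable difference = 2.576 * SE_diff ≈ 2.576 * 5.4751 ≈ 14.1039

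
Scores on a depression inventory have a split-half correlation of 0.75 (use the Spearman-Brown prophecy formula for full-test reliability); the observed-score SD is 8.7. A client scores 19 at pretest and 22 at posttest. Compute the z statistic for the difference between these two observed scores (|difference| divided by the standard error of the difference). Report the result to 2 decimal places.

0.65

Spearman-Brown: r = 2(0.75) / (1 + 0.75) = 1.5000 / 1.7500 ≈ 0.8571
SEM = 8.7000×√(1 − 0.8571) ≈ 3.2883
SE_diff = SEM × √2 ≈ 3.2883 × 1.4142 ≈ 4.6503
z = |19 − 22| / 4.6503 = 3 / 4.6503 ≈ 0.6451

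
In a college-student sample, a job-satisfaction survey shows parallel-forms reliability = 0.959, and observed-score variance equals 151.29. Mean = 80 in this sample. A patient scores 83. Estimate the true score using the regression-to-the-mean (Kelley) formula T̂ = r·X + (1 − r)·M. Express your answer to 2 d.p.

82.88

T̂ = 0.959(83) + 0.041(80) ≃ 82.877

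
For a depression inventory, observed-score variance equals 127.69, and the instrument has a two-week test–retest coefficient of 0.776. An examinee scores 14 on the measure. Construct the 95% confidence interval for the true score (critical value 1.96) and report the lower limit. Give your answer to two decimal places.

σ = 127.69^(1/2) = 11.3000
SEM = 11.3000 * √(1 − 0.7760) = 11.3000 * √0.2240 ≈ 11.3000 * 0.4733 ≈ 5.3481
1.96 * SEM ≈ 10.4823
Lower limit = 14 − 10.4823 ≈ 3.5177

3.52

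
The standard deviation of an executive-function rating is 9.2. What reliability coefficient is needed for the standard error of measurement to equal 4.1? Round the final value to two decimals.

Required reliability = 1 − (SEM/SD)² = 1 − 0.19861 ≃ 0.80139

0.80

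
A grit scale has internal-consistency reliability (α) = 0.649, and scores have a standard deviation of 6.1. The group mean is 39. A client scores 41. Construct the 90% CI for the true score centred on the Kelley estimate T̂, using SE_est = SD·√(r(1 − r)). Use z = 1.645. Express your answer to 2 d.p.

T̂ = 0.6490(41) + 0.3510(39) ≃ 40.2980
SE_est = SD * √(r(1 − r)) = 6.1000 * √0.2278 ≃ 6.1000 * 0.4773 ≃ 2.9114
CI = 40.2980 ± 1.645 * 2.9114 → [35.5087, 45.0873]

[35.51, 45.09]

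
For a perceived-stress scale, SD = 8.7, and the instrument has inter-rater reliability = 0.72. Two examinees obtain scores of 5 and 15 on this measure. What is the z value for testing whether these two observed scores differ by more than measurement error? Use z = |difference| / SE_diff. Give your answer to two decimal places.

1.54

The standard error of measurement is 8.700·√(1 − 0.720) ≈ 8.700·0.529 ≈ 4.604.
SE_diff = SEM · √2 ≈ 4.604 · 1.414 ≈ 6.510
z = |5 − 15| / 6.510 = 10 / 6.510 ≈ 1.536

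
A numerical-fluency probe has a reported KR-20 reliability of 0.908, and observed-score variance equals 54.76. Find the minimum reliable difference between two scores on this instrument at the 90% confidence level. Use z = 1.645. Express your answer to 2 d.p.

5.22

SD = √54.76 ≈ 7.40000
SEM = 7.40000 × √(1 − 0.90800) = 7.40000 × √0.09200 ≈ 7.40000 × 0.30332 ≈ 2.24453
Standard error of the difference = 2.24453·√2 ≈ 3.17425
Smallest detectable difference = 1.645×3.17425 ≈ 5.22164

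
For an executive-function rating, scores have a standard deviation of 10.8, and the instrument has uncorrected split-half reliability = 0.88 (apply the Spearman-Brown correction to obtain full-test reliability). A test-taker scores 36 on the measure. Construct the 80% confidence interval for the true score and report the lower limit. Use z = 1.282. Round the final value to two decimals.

32.50

r_full = 2·0.88 / (1 + 0.88) ≈ 0.936
SEM = 10.800 · √(1 − 0.936) = 10.800 · √0.064 ≈ 10.800 · 0.253 ≈ 2.729
Margin = 1.282 · 2.729 ≈ 3.498
Lower limit = 36 − 3.498 ≈ 32.502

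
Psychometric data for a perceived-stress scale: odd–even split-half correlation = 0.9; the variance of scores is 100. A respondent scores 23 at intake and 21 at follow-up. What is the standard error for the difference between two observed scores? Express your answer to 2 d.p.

3.24

σ = 100^(1/2) = 10.0000
Full-length reliability (Spearman-Brown) = 2(0.9)/(1+0.9) ≈ 0.9474
SEM = 10.0000·√(1 − 0.9474) ≈ 2.2942
SE_diff = SEM · √2 ≈ 2.2942 · 1.4142 ≈ 3.2444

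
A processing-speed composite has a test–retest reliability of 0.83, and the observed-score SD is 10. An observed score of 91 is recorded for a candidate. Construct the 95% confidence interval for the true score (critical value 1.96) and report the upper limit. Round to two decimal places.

SEM = 10.000 * √(1 − 0.830) = 10.000 * √0.170 ≈ 10.000 * 0.412 ≈ 4.123
Half-width = 1.96*4.123 ≈ 8.081
Upper limit = 91 + 8.081 ≈ 99.081

99.08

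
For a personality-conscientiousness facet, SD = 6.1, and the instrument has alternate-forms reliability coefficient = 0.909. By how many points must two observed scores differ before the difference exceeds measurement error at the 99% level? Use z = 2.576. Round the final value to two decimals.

6.70

SEM = 6.10000×√(1 − 0.90900) ≈ 1.84014
SE_diff = SEM × √2 ≈ 1.84014 × 1.41421 ≈ 2.60235
Smallest detectable difference = 2.576×2.60235 ≈ 6.70365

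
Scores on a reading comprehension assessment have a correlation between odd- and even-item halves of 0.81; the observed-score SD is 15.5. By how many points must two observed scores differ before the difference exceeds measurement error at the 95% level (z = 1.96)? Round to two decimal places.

r_full = 2·0.81 / (1 + 0.81) ≃ 0.895
The standard error of measurement is 15.500*√(1 − 0.895) ≃ 15.500*0.324 ≃ 5.022.
SE_diff = √2 * SEM ≃ 7.102
Minimum reliable difference = 1.96 * SE_diff ≃ 1.96 * 7.102 ≃ 13.920

13.92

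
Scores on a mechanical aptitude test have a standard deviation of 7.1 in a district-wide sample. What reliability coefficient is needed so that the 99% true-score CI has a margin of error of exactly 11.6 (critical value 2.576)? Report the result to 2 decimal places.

0.60

Required SEM = 11.6 / 2.576 ≈ 4.503
r = 1 − (SEM / SD)² = 1 − (4.503 / 7.1)² ≈ 1 − 0.402 ≈ 0.598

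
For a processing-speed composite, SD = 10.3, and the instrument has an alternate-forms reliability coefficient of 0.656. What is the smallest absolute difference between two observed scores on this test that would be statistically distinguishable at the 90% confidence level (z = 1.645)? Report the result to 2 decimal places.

The standard error of measurement is 10.300*√(1 − 0.656) ≃ 10.300*0.587 ≃ 6.041.
SE_diff = √2 * SEM ≃ 8.543
Minimum reliable difference = 1.645 * SE_diff ≃ 1.645 * 8.543 ≃ 14.054

14.05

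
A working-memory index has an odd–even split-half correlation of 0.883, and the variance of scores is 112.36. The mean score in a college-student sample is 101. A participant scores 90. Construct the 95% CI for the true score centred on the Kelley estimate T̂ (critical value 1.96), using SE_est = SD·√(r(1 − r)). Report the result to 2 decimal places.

[85.67, 95.70]

σ = 112.36^(1/2) = 10.600
r_full = 2·0.883 / (1 + 0.883) ≈ 0.938
T̂ = r·X + (1 − r)·M = 0.938·90 + 0.062·101 ≈ 84.408 + 6.276 ≈ 90.683
SE_est = SD · √(r(1 − r)) = 10.600 · √0.058 ≈ 10.600 · 0.241 ≈ 2.559
95% CI: 90.683 ± 5.015 ≈ (85.668, 95.699)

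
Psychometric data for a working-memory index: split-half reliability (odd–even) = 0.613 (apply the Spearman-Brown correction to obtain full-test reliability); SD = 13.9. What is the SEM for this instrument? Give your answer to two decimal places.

6.81

Full-length reliability (Spearman-Brown) = 2(0.613)/(1+0.613) ≈ 0.76007
SEM = 13.90000×√(1 − 0.76007) ≈ 6.80853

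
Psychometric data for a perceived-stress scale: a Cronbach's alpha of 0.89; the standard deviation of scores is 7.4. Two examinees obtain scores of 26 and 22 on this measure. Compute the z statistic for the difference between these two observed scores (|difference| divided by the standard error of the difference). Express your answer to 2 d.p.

1.15

SEM = 7.40000 * √(1 − 0.89000) = 7.40000 * √0.11000 ≈ 7.40000 * 0.33166 ≈ 2.45430
SE_diff = √2 * SEM ≈ 3.47091
z = 4 / 3.47091 ≈ 1.15244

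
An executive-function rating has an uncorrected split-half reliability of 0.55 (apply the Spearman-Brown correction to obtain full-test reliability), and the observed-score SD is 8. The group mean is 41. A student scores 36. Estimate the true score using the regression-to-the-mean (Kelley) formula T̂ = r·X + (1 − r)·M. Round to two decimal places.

Spearman-Brown: r = 2(0.55) / (1 + 0.55) = 1.10000 / 1.55000 ≃ 0.70968
Estimated true score = 0.70968*36 + (1 − 0.70968)*41 ≃ 37.45161

37.45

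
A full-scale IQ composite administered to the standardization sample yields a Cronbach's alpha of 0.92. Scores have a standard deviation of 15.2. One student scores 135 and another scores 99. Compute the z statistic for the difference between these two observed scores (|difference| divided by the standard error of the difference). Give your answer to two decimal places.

5.92

SEM = 15.2000 * √(1 − 0.9200) = 15.2000 * √0.0800 ≈ 15.2000 * 0.2828 ≈ 4.2992
Standard error of the difference = 4.2992·√2 ≈ 6.0800
z = 36 / 6.0800 ≈ 5.9211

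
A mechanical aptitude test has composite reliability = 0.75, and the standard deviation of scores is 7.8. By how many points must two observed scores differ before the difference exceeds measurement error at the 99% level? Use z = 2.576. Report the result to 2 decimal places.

SEM = 7.8000 * √(1 − 0.7500) = 7.8000 * √0.2500 ≃ 7.8000 * 0.5000 ≃ 3.9000
SE_diff = SEM * √2 ≃ 3.9000 * 1.4142 ≃ 5.5154
Smallest detectable difference = 2.576*5.5154 ≃ 14.2078

14.21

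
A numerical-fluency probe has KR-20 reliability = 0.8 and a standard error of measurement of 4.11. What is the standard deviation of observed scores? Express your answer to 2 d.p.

9.19

σ = SEM·(1 − r)^(−1/2) ≈ 4.11·2.23607 ≈ 9.19024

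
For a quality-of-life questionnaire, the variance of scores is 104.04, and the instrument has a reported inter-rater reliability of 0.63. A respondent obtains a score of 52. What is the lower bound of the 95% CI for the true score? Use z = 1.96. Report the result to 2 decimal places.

SD = √104.04 = 10.2000
SEM = 10.2000*√(1 − 0.6300) ≈ 6.2044
Half-width = 1.96*6.2044 ≈ 12.1607
Lower bound: 52 − 12.1607 = 39.8393

39.84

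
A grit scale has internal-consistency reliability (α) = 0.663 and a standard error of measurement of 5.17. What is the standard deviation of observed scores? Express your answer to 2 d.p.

8.91

σ = SEM·(1 − r)^(−1/2) ≈ 5.17×1.72260 ≈ 8.90585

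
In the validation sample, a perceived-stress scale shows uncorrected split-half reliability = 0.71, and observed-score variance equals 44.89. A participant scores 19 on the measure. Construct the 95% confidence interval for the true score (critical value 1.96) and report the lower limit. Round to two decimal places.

13.59

SD = √44.89 ≃ 6.70000
Full-length reliability (Spearman-Brown) = 2(0.71)/(1+0.71) ≃ 0.83041
SEM = 6.70000 · √(1 − 0.83041) = 6.70000 · √0.16959 ≃ 6.70000 · 0.41181 ≃ 2.75915
1.96 · SEM ≃ 5.40794
Lower limit = 19 − 5.40794 ≃ 13.59206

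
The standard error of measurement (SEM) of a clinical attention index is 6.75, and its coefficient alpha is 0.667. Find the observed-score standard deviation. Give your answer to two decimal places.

SD = 6.75 / √(1 − 0.667) ≃ 11.697

11.70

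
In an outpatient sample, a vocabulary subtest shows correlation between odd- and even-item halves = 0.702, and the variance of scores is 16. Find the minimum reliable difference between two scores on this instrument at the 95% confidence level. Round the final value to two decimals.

σ = 16^(1/2) = 4.000
Spearman-Brown: r = 2(0.702) / (1 + 0.702) = 1.404 / 1.702 ≃ 0.825
SEM = 4.000×√(1 − 0.825) ≃ 1.674
SE_diff = √2 × SEM ≃ 2.367
Minimum reliable difference = 1.96 × SE_diff ≃ 1.96 × 2.367 ≃ 4.639

4.64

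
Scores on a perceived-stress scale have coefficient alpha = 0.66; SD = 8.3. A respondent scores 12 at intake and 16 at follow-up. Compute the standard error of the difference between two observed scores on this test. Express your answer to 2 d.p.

6.84

The standard error of measurement is 8.300·√(1 − 0.660) ≈ 8.300·0.583 ≈ 4.840.
Standard error of the difference = 4.840·√2 ≈ 6.844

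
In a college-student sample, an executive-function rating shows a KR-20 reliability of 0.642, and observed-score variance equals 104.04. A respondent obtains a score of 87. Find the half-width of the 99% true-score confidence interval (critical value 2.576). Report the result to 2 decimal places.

15.72

σ = 104.04^(1/2) = 10.2000
The standard error of measurement is 10.2000*√(1 − 0.6420) ≈ 10.2000*0.5983 ≈ 6.1030.
Half-width = 2.576*6.1030 ≈ 15.7213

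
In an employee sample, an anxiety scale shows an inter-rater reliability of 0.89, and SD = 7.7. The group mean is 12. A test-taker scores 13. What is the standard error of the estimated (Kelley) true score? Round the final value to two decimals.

SE_est = 7.7000×√(0.8900×0.1100) ≈ 2.4093

2.41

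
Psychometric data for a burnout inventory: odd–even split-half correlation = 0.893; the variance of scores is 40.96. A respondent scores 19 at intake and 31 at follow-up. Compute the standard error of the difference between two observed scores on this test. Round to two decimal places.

2.15

σ = 40.96^(1/2) = 6.40000
r_full = 2·0.893 / (1 + 0.893) ≈ 0.94348
SEM = 6.40000 * √(1 − 0.94348) = 6.40000 * √0.05652 ≈ 6.40000 * 0.23775 ≈ 1.52159
SE_diff = SEM * √2 ≈ 1.52159 * 1.41421 ≈ 2.15185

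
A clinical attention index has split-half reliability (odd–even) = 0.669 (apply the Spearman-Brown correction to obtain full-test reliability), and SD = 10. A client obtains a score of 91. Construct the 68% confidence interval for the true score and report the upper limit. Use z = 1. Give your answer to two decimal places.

95.45

r_full = 2·0.669 / (1 + 0.669) ≈ 0.8017
The standard error of measurement is 10.0000*√(1 − 0.8017) ≈ 10.0000*0.4453 ≈ 4.4533.
Half-width = 1*4.4533 ≈ 4.4533
Upper limit = 91 + 4.4533 ≈ 95.4533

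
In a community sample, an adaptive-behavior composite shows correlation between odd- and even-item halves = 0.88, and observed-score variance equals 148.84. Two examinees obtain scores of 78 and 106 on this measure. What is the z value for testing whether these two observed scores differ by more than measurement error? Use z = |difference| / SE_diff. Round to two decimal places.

SD = √148.84 = 12.200
Spearman-Brown: r = 2(0.88) / (1 + 0.88) = 1.760 / 1.880 ≈ 0.936
The standard error of measurement is 12.200×√(1 − 0.936) ≈ 12.200×0.253 ≈ 3.082.
Standard error of the difference = 3.082·√2 ≈ 4.359
z = 28 / 4.359 ≈ 6.423

6.42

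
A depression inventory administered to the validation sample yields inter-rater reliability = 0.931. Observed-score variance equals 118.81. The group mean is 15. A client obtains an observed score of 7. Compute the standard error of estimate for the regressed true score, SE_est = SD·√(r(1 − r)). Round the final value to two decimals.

2.76

SD = √118.81 = 10.900
SE_est = SD × √(r(1 − r)) = 10.900 × √0.064 ≈ 10.900 × 0.253 ≈ 2.763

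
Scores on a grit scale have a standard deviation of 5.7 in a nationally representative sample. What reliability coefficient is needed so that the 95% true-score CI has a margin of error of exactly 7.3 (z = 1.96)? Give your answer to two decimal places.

SEM needed = half-width / z = 7.3/1.96 ≃ 3.724
r = 1 − (SEM / SD)² = 1 − (3.724 / 5.7)² ≃ 1 − 0.427 ≃ 0.573

0.57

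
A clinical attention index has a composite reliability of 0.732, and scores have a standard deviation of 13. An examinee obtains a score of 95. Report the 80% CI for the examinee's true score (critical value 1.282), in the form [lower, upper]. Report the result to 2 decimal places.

SEM = 13.0000·√(1 − 0.7320) ≈ 6.7299
Half-width = 1.282·6.7299 ≈ 8.6278
80% CI: 95 ± 8.6278 = [86.3722, 103.6278]

[86.37, 103.63]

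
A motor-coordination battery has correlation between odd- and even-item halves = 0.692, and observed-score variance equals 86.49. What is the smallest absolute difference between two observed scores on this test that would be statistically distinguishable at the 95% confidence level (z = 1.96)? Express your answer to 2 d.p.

11.00

σ = 86.49^(1/2) = 9.300
Full-length reliability (Spearman-Brown) = 2(0.692)/(1+0.692) ≃ 0.818
SEM = 9.300 * √(1 − 0.818) = 9.300 * √0.182 ≃ 9.300 * 0.427 ≃ 3.968
Standard error of the difference = 3.968·√2 ≃ 5.611
Smallest detectable difference = 1.96*5.611 ≃ 10.998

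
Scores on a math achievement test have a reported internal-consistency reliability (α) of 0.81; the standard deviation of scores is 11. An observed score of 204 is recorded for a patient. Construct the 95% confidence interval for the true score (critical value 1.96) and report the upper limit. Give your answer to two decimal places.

213.40

The standard error of measurement is 11.000*√(1 − 0.810) ≈ 11.000*0.436 ≈ 4.795.
Half-width = 1.96*4.795 ≈ 9.398
Upper limit = 204 + 9.398 ≈ 213.398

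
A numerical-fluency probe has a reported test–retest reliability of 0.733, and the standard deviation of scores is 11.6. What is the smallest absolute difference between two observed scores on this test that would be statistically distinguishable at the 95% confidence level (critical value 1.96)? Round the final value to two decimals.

16.61

SEM = 11.6000 * √(1 − 0.7330) = 11.6000 * √0.2670 ≈ 11.6000 * 0.5167 ≈ 5.9940
Standard error of the difference = 5.9940·√2 ≈ 8.4767
Smallest detectable difference = 1.96*8.4767 ≈ 16.6144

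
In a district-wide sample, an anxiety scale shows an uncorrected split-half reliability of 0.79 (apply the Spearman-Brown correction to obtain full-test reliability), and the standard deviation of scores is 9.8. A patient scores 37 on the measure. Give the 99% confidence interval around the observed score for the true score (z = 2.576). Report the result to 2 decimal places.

r_full = 2·0.79 / (1 + 0.79) ≈ 0.8827
SEM = 9.8000 · √(1 − 0.8827) = 9.8000 · √0.1173 ≈ 9.8000 · 0.3425 ≈ 3.3567
2.576 · SEM ≈ 8.6468
Interval: (28.3532, 45.6468)

[28.35, 45.65]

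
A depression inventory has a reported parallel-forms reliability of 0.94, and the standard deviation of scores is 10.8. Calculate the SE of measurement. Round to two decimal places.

SEM = 10.8000×√(1 − 0.9400) ≈ 2.6454

2.65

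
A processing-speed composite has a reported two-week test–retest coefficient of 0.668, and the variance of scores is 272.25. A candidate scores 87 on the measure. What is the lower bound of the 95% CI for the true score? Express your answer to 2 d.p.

SD = √272.25 ≈ 16.5000
SEM = 16.5000×√(1 − 0.6680) ≈ 9.5072
Margin = 1.96 × 9.5072 ≈ 18.6341
Lower bound: 87 − 18.6341 = 68.3659

68.37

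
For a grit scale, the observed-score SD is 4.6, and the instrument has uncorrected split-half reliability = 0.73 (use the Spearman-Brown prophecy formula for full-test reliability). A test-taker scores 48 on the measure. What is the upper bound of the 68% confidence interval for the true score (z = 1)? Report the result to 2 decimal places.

49.82

r_full = 2·0.73 / (1 + 0.73) ≈ 0.84393
SEM = 4.60000 * √(1 − 0.84393) = 4.60000 * √0.15607 ≈ 4.60000 * 0.39506 ≈ 1.81726
Margin = 1 * 1.81726 ≈ 1.81726
Upper bound: 48 + 1.81726 = 49.81726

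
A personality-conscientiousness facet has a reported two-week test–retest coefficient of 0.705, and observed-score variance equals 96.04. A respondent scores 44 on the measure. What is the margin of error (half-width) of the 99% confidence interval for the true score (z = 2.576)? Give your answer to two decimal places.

SD = √96.04 = 9.800
SEM = 9.800·√(1 − 0.705) ≈ 5.323
2.576 · SEM ≈ 13.711

13.71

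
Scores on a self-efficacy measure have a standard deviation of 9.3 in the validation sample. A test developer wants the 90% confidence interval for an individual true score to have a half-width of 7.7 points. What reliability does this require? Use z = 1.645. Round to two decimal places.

0.75

Required SEM = 7.7 / 1.645 ≈ 4.6809
r = 1 − (4.6809/9.3)² ≈ 1 − 0.2533 ≈ 0.7467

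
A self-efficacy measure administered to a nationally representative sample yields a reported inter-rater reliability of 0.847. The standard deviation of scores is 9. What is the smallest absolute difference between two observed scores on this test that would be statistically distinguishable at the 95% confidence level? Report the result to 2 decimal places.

9.76

The standard error of measurement is 9.000·√(1 − 0.847) ≈ 9.000·0.391 ≈ 3.520.
SE_diff = SEM · √2 ≈ 3.520 · 1.414 ≈ 4.979
Minimum reliable difference = 1.96 · SE_diff ≈ 1.96 · 4.979 ≈ 9.758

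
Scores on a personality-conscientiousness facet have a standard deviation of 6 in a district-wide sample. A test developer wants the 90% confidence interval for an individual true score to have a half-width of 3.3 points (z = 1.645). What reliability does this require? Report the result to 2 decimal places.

Required SEM = 3.3 / 1.645 ≈ 2.0061
Required reliability = 1 − (SEM/SD)² = 1 − 0.1118 ≈ 0.8882

0.89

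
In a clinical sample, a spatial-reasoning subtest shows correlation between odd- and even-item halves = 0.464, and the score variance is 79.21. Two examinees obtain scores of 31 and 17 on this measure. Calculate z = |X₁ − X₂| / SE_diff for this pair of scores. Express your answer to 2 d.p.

SD = √79.21 = 8.900
Spearman-Brown: r = 2(0.464) / (1 + 0.464) = 0.928 / 1.464 ≃ 0.634
SEM = 8.900 × √(1 − 0.634) = 8.900 × √0.366 ≃ 8.900 × 0.605 ≃ 5.385
SE_diff = SEM × √2 ≃ 5.385 × 1.414 ≃ 7.616
z = |31 − 17| / 7.616 = 14 / 7.616 ≃ 1.838

1.84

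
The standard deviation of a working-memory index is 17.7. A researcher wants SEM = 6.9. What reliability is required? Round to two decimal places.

0.85

r = 1 − (6.900/17.7)² ≈ 1 − 0.152 ≈ 0.848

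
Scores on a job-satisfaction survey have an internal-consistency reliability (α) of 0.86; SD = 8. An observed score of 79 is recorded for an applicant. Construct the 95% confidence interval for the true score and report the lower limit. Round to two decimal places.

73.13

SEM = 8.000·√(1 − 0.860) ≃ 2.993
Half-width = 1.96·2.993 ≃ 5.867
Lower bound: 79 − 5.867 = 73.133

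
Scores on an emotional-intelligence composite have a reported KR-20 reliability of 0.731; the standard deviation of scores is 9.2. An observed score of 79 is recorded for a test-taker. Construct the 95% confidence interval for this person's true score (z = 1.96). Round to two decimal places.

[69.65, 88.35]

SEM = 9.2000·√(1 − 0.7310) ≈ 4.7716
1.96 · SEM ≈ 9.3523
Interval: (69.6477, 88.3523)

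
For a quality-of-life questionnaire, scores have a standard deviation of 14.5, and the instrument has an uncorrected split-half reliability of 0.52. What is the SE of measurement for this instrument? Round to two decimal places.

Spearman-Brown: r = 2(0.52) / (1 + 0.52) = 1.040 / 1.520 ≃ 0.684
The standard error of measurement is 14.500×√(1 − 0.684) ≃ 14.500×0.562 ≃ 8.148.

8.15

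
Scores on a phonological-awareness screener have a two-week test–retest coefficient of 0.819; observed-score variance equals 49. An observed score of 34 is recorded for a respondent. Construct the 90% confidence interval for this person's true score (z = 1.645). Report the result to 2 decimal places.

SD = √49 ≈ 7.0000
SEM = 7.0000 × √(1 − 0.8190) = 7.0000 × √0.1810 ≈ 7.0000 × 0.4254 ≈ 2.9781
1.645 × SEM ≈ 4.8990
90% CI: 34 ± 4.8990 = [29.1010, 38.8990]

[29.10, 38.90]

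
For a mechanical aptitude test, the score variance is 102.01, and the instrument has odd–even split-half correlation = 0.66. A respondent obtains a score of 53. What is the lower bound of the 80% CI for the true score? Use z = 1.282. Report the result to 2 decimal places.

SD = √102.01 ≈ 10.1000
Full-length reliability (Spearman-Brown) = 2(0.66)/(1+0.66) ≈ 0.7952
SEM = 10.1000 · √(1 − 0.7952) = 10.1000 · √0.2048 ≈ 10.1000 · 0.4526 ≈ 4.5710
Half-width = 1.282·4.5710 ≈ 5.8600
Lower bound: 53 − 5.8600 = 47.1400

47.14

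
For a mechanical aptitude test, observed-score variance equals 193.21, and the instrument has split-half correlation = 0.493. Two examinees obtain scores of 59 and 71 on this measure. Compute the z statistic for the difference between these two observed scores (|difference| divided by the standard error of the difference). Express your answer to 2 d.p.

1.05

σ = 193.21^(1/2) = 13.9000
Full-length reliability (Spearman-Brown) = 2(0.493)/(1+0.493) ≃ 0.6604
SEM = 13.9000*√(1 − 0.6604) ≃ 8.1001
Standard error of the difference = 8.1001·√2 ≃ 11.4552
z = 12 / 11.4552 ≃ 1.0476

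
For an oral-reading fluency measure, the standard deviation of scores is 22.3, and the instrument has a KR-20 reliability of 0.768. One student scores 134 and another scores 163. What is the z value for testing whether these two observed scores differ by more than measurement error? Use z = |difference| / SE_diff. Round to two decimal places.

1.91

The standard error of measurement is 22.30000*√(1 − 0.76800) ≈ 22.30000*0.48166 ≈ 10.74110.
Standard error of the difference = 10.74110·√2 ≈ 15.19021
z = |134 − 163| / 15.19021 = 29 / 15.19021 ≈ 1.90912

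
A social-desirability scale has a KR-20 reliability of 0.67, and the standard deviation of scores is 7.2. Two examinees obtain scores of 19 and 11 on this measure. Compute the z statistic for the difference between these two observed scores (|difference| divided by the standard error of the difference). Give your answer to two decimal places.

SEM = 7.20000·√(1 − 0.67000) ≈ 4.13609
SE_diff = √2 · SEM ≈ 5.84931
z = |19 − 11| / 5.84931 = 8 / 5.84931 ≈ 1.36768

1.37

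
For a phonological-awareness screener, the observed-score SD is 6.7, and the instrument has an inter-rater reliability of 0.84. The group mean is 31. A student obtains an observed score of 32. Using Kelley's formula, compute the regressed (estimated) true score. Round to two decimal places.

31.84

T̂ = r·X + (1 − r)·M = 0.840*32 + 0.160*31 = 26.880 + 4.960 ≈ 31.840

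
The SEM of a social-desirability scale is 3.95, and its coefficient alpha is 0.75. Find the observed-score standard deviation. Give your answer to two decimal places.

7.90

SD = SEM / √(1 − r) = 3.95 / √0.250 ≈ 3.95 / 0.500 ≈ 7.900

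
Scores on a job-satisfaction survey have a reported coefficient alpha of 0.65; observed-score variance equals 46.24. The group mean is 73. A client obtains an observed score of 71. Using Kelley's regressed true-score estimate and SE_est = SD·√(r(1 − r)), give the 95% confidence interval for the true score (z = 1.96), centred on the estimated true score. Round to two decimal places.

SD = √46.24 ≈ 6.800
T̂ = 0.650(71) + 0.350(73) ≈ 71.700
SE_est = SD · √(r(1 − r)) = 6.800 · √0.227 ≈ 6.800 · 0.477 ≈ 3.243
CI = 71.700 ± 1.96 · 3.243 → [65.343, 78.057]

[65.34, 78.06]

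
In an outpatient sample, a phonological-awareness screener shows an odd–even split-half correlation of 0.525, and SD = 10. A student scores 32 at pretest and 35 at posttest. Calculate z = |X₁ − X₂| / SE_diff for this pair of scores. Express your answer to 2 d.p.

r_full = 2·0.525 / (1 + 0.525) ≃ 0.6885
SEM = 10.0000×√(1 − 0.6885) ≃ 5.5810
SE_diff = SEM × √2 ≃ 5.5810 × 1.4142 ≃ 7.8927
z = |32 − 35| / 7.8927 = 3 / 7.8927 ≃ 0.3801

0.38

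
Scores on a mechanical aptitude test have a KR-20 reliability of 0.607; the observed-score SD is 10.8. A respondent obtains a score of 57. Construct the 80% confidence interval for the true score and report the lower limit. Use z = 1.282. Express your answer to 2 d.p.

SEM = 10.800*√(1 − 0.607) ≈ 6.770
Half-width = 1.282*6.770 ≈ 8.680
Lower limit = 57 − 8.680 ≈ 48.320

48.32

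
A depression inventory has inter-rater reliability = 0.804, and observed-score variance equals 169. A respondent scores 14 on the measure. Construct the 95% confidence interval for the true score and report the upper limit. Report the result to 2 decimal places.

σ = 169^(1/2) = 13.000
SEM = 13.000·√(1 − 0.804) ≈ 5.755
1.96 · SEM ≈ 11.280
Upper limit = 14 + 11.280 ≈ 25.280

25.28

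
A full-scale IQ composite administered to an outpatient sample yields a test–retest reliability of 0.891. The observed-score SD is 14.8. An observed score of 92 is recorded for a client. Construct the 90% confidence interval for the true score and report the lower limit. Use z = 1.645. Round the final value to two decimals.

83.96

SEM = 14.8000 · √(1 − 0.8910) = 14.8000 · √0.1090 ≈ 14.8000 · 0.3302 ≈ 4.8862
1.645 · SEM ≈ 8.0379
Lower bound: 92 − 8.0379 = 83.9621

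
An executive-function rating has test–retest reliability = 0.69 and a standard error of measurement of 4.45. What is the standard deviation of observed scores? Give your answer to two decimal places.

SD = 4.45 / √(1 − 0.69) ≈ 7.99244

7.99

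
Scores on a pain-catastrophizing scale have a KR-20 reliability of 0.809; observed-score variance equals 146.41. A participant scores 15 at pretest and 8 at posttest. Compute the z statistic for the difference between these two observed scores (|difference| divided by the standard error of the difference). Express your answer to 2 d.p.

SD = √146.41 = 12.100
SEM = 12.100*√(1 − 0.809) ≃ 5.288
SE_diff = √2 * SEM ≃ 7.479
z = 7 / 7.479 ≃ 0.936

0.94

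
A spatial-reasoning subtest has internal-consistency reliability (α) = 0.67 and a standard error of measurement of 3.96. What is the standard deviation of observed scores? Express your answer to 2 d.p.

6.89

SD = SEM / √(1 − r) = 3.96 / √0.33000 ≈ 3.96 / 0.57446 ≈ 6.89348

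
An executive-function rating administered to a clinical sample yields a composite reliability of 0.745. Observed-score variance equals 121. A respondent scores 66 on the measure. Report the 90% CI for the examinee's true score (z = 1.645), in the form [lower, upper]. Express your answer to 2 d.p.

[56.86, 75.14]

SD = √121 ≃ 11.00000
SEM = 11.00000 × √(1 − 0.74500) = 11.00000 × √0.25500 ≃ 11.00000 × 0.50498 ≃ 5.55473
Half-width = 1.645×5.55473 ≃ 9.13753
CI = 66 ± 9.13753 → [56.86247, 75.13753]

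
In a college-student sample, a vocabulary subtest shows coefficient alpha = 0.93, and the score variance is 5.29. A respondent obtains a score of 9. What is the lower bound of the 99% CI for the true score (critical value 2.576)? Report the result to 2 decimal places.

7.43

SD = √5.29 ≈ 2.3000
SEM = 2.3000 × √(1 − 0.9300) = 2.3000 × √0.0700 ≈ 2.3000 × 0.2646 ≈ 0.6085
Half-width = 2.576×0.6085 ≈ 1.5676
Lower bound: 9 − 1.5676 = 7.4324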